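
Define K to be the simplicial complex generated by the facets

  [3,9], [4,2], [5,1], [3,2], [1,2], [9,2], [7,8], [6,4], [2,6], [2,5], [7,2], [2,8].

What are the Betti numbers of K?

b_0 = 1, b_1 = 4.

We work with the vertex ordering 1 < 2 < 3 < 4 < 5 < 6 < 7 < 8 < 9. The simplices of K, each written with vertices in increasing order, are:

  0-simplices (9): [1], [2], [3], [4], [5], [6], [7], [8], [9]
  1-simplices (12): [1,2], [1,5], [2,3], [2,4], [2,5], [2,6], [2,7], [2,8], [2,9], [3,9], [4,6], [7,8]

Hence C_0 ≅ Z^9, C_1 ≅ Z^12.

∂_1: C_1 → C_0 sends each edge [p,q] (with p < q) to q − p. For instance
  ∂[7,8] = [8] − [7].
This gives a 9×12 integer matrix of rank 8; reducing to Smith normal form yields diagonal entries (1,1,1,1,1,1,1,1).

From H_k ≅ ker(∂_k) / im(∂_{k+1}) we obtain:

  H_0: rank C_0 − rank ∂_1 = 9 − 8 = 1, and the invariant factors of ∂_1 are all 1, so H_0 = Z.
  H_1: rank ker ∂_1 − rank ∂_2 = (12 − 8) − 0 = 4, and there is no ∂_2, so H_1 = Z^4.

Hence the Betti numbers are b_0 = 1, b_1 = 4.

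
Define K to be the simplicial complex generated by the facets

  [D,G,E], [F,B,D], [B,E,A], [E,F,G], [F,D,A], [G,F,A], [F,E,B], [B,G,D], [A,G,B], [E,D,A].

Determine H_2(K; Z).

H_2 ≅ 0.

Order the vertices as A < B < D < E < F < G. Listing each simplex with vertices in this order, K has dimension 2 with simplices:

  0-simplices (6): A, B, D, E, F, G
  1-simplices (15): AB, AD, AE, AF, AG, BD, BE, BF, BG, DE, DF, DG, EF, EG, FG
  2-simplices (10): ABE, ABG, ADE, ADF, AFG, BDF, BDG, BEF, DEG, EFG

so the chain groups are C_0 ≅ Z^6, C_1 ≅ Z^15, C_2 ≅ Z^10.

The boundary map ∂_1: C_1 → C_0 maps an edge to its endpoints' difference, ∂[p,q] = q − p.
The 6×15 boundary matrix has rank 5 and Smith normal form diag(1,1,1,1,1).

∂_2: C_2 → C_1 maps a triangle to the signed sum of its edges. For instance
  ∂EFG = FG − EG + EF,
  ∂AFG = FG − AG + AF.
As a 15×10 matrix over Z this has rank 10, with invariant factors (1,1,1,1,1,1,1,1,1,2).

Reading off H_k = ker ∂_k / im ∂_{k+1}:

  H_2: rank ker ∂_2 − rank ∂_3 = (10 − 10) − 0 = 0, and there is no ∂_3, so H_2 = 0.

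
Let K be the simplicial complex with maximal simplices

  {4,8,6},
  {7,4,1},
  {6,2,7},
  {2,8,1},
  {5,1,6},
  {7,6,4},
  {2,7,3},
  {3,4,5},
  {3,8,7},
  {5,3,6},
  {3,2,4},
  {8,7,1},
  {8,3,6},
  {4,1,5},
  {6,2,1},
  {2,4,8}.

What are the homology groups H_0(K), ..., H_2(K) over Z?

Take the total order 1 < 2 < 3 < 4 < 5 < 6 < 7 < 8 on the vertex set. Then K (dimension 2) consists of the simplices:

  0-simplices (8): [1], [2], [3], [4], [5], [6], [7], [8]
  1-simplices (24): (24 of them)
  2-simplices (16): [1,2,6], [1,2,8], [1,4,5], [1,4,7], [1,5,6], [1,7,8], [2,3,4], [2,3,7], [2,4,8], [2,6,7], [3,4,5], [3,5,6], [3,6,8], [3,7,8], [4,6,7], [4,6,8]

Hence C_0 ≅ Z^8, C_1 ≅ Z^24, C_2 ≅ Z^16.

∂_1: C_1 → C_0 maps an edge to its endpoints' difference, ∂[p,q] = q − p.
The 8×24 boundary matrix has rank 7 and Smith normal form diag(1,1,1,1,1,1,1).

The boundary map ∂_2: C_2 → C_1 sends each 2-simplex [p,q,r] to [q,r] − [p,r] + [p,q]. For instance
  ∂[1,5,6] = [5,6] − [1,6] + [1,5],
  ∂[1,7,8] = [7,8] − [1,8] + [1,7].
As a 24×16 matrix over Z this has rank 15, with invariant factors (1,1,1,1,1,1,1,1,1,1,1,1,1,1,1).

From H_k ≅ ker(∂_k) / im(∂_{k+1}) we obtain:

  H_0: rank C_0 − rank ∂_1 = 8 − 7 = 1, and the invariant factors of ∂_1 are all 1, so H_0 = Z.
  H_1: rank ker ∂_1 − rank ∂_2 = (24 − 7) − 15 = 2, and the invariant factors of ∂_2 are all 1, so H_1 = Z^2.
  H_2: rank ker ∂_2 − rank ∂_3 = (16 − 15) − 0 = 1, and there is no ∂_3, so H_2 = Z.

As a check, the Euler characteristic is 8 − 24 + 16 = 0, which agrees with 1 − 2 + 1 = 0.
(K is a triangulation of the torus T^2.)

H_0 = Z,  H_1 = Z^2,  H_2 = Z.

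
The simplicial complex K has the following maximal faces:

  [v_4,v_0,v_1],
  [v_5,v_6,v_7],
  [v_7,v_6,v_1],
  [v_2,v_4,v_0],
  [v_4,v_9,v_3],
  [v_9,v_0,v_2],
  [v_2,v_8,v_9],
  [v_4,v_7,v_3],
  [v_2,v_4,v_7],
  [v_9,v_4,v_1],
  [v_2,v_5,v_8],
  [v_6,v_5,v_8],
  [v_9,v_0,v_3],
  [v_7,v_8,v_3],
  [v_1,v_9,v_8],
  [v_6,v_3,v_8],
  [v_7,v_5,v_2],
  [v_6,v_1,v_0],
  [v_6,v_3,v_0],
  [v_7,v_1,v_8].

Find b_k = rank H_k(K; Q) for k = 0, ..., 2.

We work with the vertex ordering v_0 < v_1 < v_2 < v_3 < v_4 < v_5 < v_6 < v_7 < v_8 < v_9. The simplices of K, each written with vertices in increasing order, are:

  0-simplices (10): [v_0], [v_1], [v_2], [v_3], [v_4], [v_5], [v_6], [v_7], [v_8], [v_9]
  1-simplices (30): (30 of them)
  2-simplices (20): (20 of them)

Hence C_0 ≅ Z^10, C_1 ≅ Z^30, C_2 ≅ Z^20.

∂_1: C_1 → C_0 maps an edge to its endpoints' difference, ∂[p,q] = q − p.
The 10×30 boundary matrix has rank 9 and Smith normal form diag(1,1,1,1,1,1,1,1,1).

The boundary map ∂_2: C_2 → C_1 acts by ∂[p,q,r] = [q,r] − [p,r] + [p,q]. For instance
  ∂[v_2,v_5,v_7] = [v_5,v_7] − [v_2,v_7] + [v_2,v_5],
  ∂[v_3,v_4,v_7] = [v_4,v_7] − [v_3,v_7] + [v_3,v_4].
As a 30×20 matrix over Z this has rank 20, with invariant factors (1,1,1,1,1,1,1,1,1,1,1,1,1,1,1,1,1,1,1,2).

Computing H_k = (kernel of ∂_k) / (image of ∂_{k+1}):

  H_0: rank C_0 − rank ∂_1 = 10 − 9 = 1, and the invariant factors of ∂_1 are all 1, so H_0 ≅ Z.
  H_1: rank ker ∂_1 − rank ∂_2 = (30 − 9) − 20 = 1, and ∂_2 has invariant factor 2 > 1, so H_1 ≅ Z ⊕ Z/2Z.
  H_2: rank ker ∂_2 − rank ∂_3 = (20 − 20) − 0 = 0, and there is no ∂_3, so H_2 ≅ 0.

As a check, the Euler characteristic is 10 − 30 + 20 = 0, which agrees with 1 − 1 + 0 = 0.

Hence the Betti numbers are b_0 = 1, b_1 = 1, b_2 = 0.

b_0 = 1, b_1 = 1, b_2 = 0.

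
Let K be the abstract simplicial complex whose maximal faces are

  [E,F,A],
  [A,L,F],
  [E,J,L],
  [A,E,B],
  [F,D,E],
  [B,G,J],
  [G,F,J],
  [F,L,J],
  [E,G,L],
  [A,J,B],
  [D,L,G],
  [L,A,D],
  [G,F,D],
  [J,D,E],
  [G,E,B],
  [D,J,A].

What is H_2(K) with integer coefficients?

Take the total order A < B < D < E < F < G < J < L on the vertex set. Then K (dimension 2) consists of the simplices:

  0-simplices (8): A, B, D, E, F, G, J, L
  1-simplices (24): AB, AD, AE, AF, AJ, AL, BE, BG, BJ, DE, DF, DG, DJ, DL, EF, EG, EJ, EL, FG, FJ, FL, GJ, GL, JL
  2-simplices (16): ABE, ABJ, ADJ, ADL, AEF, AFL, BEG, BGJ, DEF, DEJ, DFG, DGL, EGL, EJL, FGJ, FJL

Hence C_0 ≅ Z^8, C_1 ≅ Z^24, C_2 ≅ Z^16.

The boundary map ∂_1: C_1 → C_0 is given by ∂[p,q] = [q] − [p]. For instance
  ∂BJ = J − B.
As a 8×24 matrix over Z this has rank 7, with invariant factors (1,1,1,1,1,1,1).

∂_2: C_2 → C_1 maps a triangle to the signed sum of its edges. For instance
  ∂EJL = JL − EL + EJ,
  ∂DEJ = EJ − DJ + DE.
As a 24×16 matrix over Z this has rank 15, with invariant factors (1,1,1,1,1,1,1,1,1,1,1,1,1,1,1).

Computing H_k = (kernel of ∂_k) / (image of ∂_{k+1}):

  H_2: rank ker ∂_2 − rank ∂_3 = (16 − 15) − 0 = 1, and there is no ∂_3, so H_2 = Z.

H_2 = Z.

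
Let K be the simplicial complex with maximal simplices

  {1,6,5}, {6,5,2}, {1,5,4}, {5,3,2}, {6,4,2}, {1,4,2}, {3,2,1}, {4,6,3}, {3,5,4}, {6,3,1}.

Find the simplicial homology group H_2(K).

H_2 ≅ 0.

Fix the vertex order 1 < 2 < 3 < 4 < 5 < 6 and write every simplex with vertices in increasing order. Then dim K = 2 and the simplices of K are:

  0-simplices (6): [1], [2], [3], [4], [5], [6]
  1-simplices (15): [1,2], [1,3], [1,4], [1,5], [1,6], [2,3], [2,4], [2,5], [2,6], [3,4], [3,5], [3,6], [4,5], [4,6], [5,6]
  2-simplices (10): [1,2,3], [1,2,4], [1,3,6], [1,4,5], [1,5,6], [2,3,5], [2,4,6], [2,5,6], [3,4,5], [3,4,6]

Hence C_0 ≅ Z^6, C_1 ≅ Z^15, C_2 ≅ Z^10.

The boundary map ∂_1: C_1 → C_0 sends each edge [p,q] (with p < q) to q − p.
The 6×15 boundary matrix has rank 5 and Smith normal form diag(1,1,1,1,1).

The boundary map ∂_2: C_2 → C_1 acts by ∂[p,q,r] = [q,r] − [p,r] + [p,q]. For instance
  ∂[1,3,6] = [3,6] − [1,6] + [1,3],
  ∂[1,2,4] = [2,4] − [1,4] + [1,2].
The resulting 15×10 matrix has rank 10, and its Smith normal form has invariant factors (1,1,1,1,1,1,1,1,1,2).

Reading off H_k = ker ∂_k / im ∂_{k+1}:

  H_2: rank ker ∂_2 − rank ∂_3 = (10 − 10) − 0 = 0, and there is no ∂_3, so H_2 ≅ 0.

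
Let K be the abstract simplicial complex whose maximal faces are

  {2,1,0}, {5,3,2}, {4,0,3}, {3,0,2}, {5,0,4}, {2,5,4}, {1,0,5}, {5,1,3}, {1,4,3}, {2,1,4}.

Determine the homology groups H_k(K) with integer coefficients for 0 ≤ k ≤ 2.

We work with the vertex ordering 0 < 1 < 2 < 3 < 4 < 5. The simplices of K, each written with vertices in increasing order, are:

  0-simplices (6): [0], [1], [2], [3], [4], [5]
  1-simplices (15): [0,1], [0,2], [0,3], [0,4], [0,5], [1,2], [1,3], [1,4], [1,5], [2,3], [2,4], [2,5], [3,4], [3,5], [4,5]
  2-simplices (10): [0,1,2], [0,1,5], [0,2,3], [0,3,4], [0,4,5], [1,2,4], [1,3,4], [1,3,5], [2,3,5], [2,4,5]

Hence C_0 ≅ Z^6, C_1 ≅ Z^15, C_2 ≅ Z^10.

∂_1: C_1 → C_0 is given by ∂[p,q] = [q] − [p]. For instance
  ∂[0,1] = [1] − [0].
The 6×15 boundary matrix has rank 5 and Smith normal form diag(1,1,1,1,1).

∂_2: C_2 → C_1 maps a triangle to the signed sum of its edges. For instance
  ∂[1,3,4] = [3,4] − [1,4] + [1,3],
  ∂[0,2,3] = [2,3] − [0,3] + [0,2].
The resulting 15×10 matrix has rank 10, and its Smith normal form has invariant factors (1,1,1,1,1,1,1,1,1,2).

From H_k ≅ ker(∂_k) / im(∂_{k+1}) we obtain:

  H_0: rank C_0 − rank ∂_1 = 6 − 5 = 1, and the invariant factors of ∂_1 are all 1, so H_0 = Z.
  H_1: rank ker ∂_1 − rank ∂_2 = (15 − 5) − 10 = 0, and ∂_2 has invariant factor 2 > 1, so H_1 = Z_2.
  H_2: rank ker ∂_2 − rank ∂_3 = (10 − 10) − 0 = 0, and there is no ∂_3, so H_2 = 0.

As a check, the Euler characteristic is 6 − 15 + 10 = 1, which agrees with 1 − 0 + 0 = 1.

H_0 = Z,  H_1 = Z_2,  H_2 = 0.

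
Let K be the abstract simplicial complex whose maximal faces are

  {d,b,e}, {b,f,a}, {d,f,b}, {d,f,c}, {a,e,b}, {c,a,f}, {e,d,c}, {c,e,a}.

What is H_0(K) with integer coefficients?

H_0 ≅ Z.

Order the vertices as a < b < c < d < e < f. Listing each simplex with vertices in this order, K has dimension 2 with simplices:

  0-simplices (6): a, b, c, d, e, f
  1-simplices (12): ab, ac, ae, af, bd, be, bf, cd, ce, cf, de, df
  2-simplices (8): abe, abf, ace, acf, bde, bdf, cde, cdf

so the chain groups are C_0 ≅ Z^6, C_1 ≅ Z^12, C_2 ≅ Z^8.

Boundary ∂_1: C_1 → C_0 maps an edge to its endpoints' difference, ∂[p,q] = q − p.
This gives a 6×12 integer matrix of rank 5; reducing to Smith normal form yields diagonal entries (1,1,1,1,1).

Boundary ∂_2: C_2 → C_1 sends each 2-simplex [p,q,r] to [q,r] − [p,r] + [p,q]. For instance
  ∂bdf = df − bf + bd,
  ∂abf = bf − af + ab.
This gives a 12×8 integer matrix of rank 7; reducing to Smith normal form yields diagonal entries (1,1,1,1,1,1,1).

Computing H_k = (kernel of ∂_k) / (image of ∂_{k+1}):

  H_0: rank C_0 − rank ∂_1 = 6 − 5 = 1, and the invariant factors of ∂_1 are all 1, so H_0 ≅ Z.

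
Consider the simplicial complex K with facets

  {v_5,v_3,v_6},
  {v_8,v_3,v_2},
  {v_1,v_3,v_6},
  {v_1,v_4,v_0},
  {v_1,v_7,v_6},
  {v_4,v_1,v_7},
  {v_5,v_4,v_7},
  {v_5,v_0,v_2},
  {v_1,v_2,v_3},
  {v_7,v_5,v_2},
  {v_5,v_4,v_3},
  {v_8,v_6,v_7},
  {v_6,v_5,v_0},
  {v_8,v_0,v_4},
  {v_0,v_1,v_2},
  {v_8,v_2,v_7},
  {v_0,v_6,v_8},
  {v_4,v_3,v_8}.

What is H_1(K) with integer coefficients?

H_1 = Z^2.

Take the total order v_0 < v_1 < v_2 < v_3 < v_4 < v_5 < v_6 < v_7 < v_8 on the vertex set. Then K (dimension 2) consists of the simplices:

  0-simplices (9): [v_0], [v_1], [v_2], [v_3], [v_4], [v_5], [v_6], [v_7], [v_8]
  1-simplices (27): (27 of them)
  2-simplices (18): (18 of them)

Hence C_0 ≅ Z^9, C_1 ≅ Z^27, C_2 ≅ Z^18.

Boundary ∂_1: C_1 → C_0 maps an edge to its endpoints' difference, ∂[p,q] = q − p. For instance
  ∂[v_3,v_5] = [v_5] − [v_3].
The 9×27 boundary matrix has rank 8 and Smith normal form diag(1,1,1,1,1,1,1,1).

∂_2: C_2 → C_1 maps a triangle to the signed sum of its edges. For instance
  ∂[v_2,v_7,v_8] = [v_7,v_8] − [v_2,v_8] + [v_2,v_7],
  ∂[v_2,v_3,v_8] = [v_3,v_8] − [v_2,v_8] + [v_2,v_3].
As a 27×18 matrix over Z this has rank 17, with invariant factors (1,1,1,1,1,1,1,1,1,1,1,1,1,1,1,1,1).

From H_k ≅ ker(∂_k) / im(∂_{k+1}) we obtain:

  H_1: rank ker ∂_1 − rank ∂_2 = (27 − 8) − 17 = 2, and the invariant factors of ∂_2 are all 1, so H_1 ≅ Z^2.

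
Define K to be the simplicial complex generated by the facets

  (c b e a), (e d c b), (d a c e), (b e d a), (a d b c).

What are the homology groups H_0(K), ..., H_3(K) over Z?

Take the total order a < b < c < d < e on the vertex set. Then K (dimension 3) consists of the simplices:

  0-simplices (5): a, b, c, d, e
  1-simplices (10): ab, ac, ad, ae, bc, bd, be, cd, ce, de
  2-simplices (10): abc, abd, abe, acd, ace, ade, bcd, bce, bde, cde
  3-simplices (5): abcd, abce, abde, acde, bcde

Hence C_0 ≅ Z^5, C_1 ≅ Z^10, C_2 ≅ Z^10, C_3 ≅ Z^5.

The boundary map ∂_1: C_1 → C_0 maps an edge to its endpoints' difference, ∂[p,q] = q − p.
This gives a 5×10 integer matrix of rank 4; reducing to Smith normal form yields diagonal entries (1,1,1,1).

∂_2: C_2 → C_1 sends each 2-simplex [p,q,r] to [q,r] − [p,r] + [p,q]. For instance
  ∂bde = de − be + bd,
  ∂cde = de − ce + cd.
This gives a 10×10 integer matrix of rank 6; reducing to Smith normal form yields diagonal entries (1,1,1,1,1,1).

Boundary ∂_3: C_3 → C_2 sends each 3-simplex σ to the alternating sum Σ_i (−1)^i (σ with its i-th vertex removed). For instance
  ∂bcde = cde − bde + bce − bcd,
  ∂abde = bde − ade + abe − abd.
As a 10×5 matrix over Z this has rank 4, with invariant factors (1,1,1,1).

Computing H_k = (kernel of ∂_k) / (image of ∂_{k+1}):

  H_0: rank C_0 − rank ∂_1 = 5 − 4 = 1, and the invariant factors of ∂_1 are all 1, so H_0 ≅ Z.
  H_1: rank ker ∂_1 − rank ∂_2 = (10 − 4) − 6 = 0, and the invariant factors of ∂_2 are all 1, so H_1 ≅ 0.
  H_2: rank ker ∂_2 − rank ∂_3 = (10 − 6) − 4 = 0, and the invariant factors of ∂_3 are all 1, so H_2 ≅ 0.
  H_3: rank ker ∂_3 − rank ∂_4 = (5 − 4) − 0 = 1, and there is no ∂_4, so H_3 ≅ Z.

H_0 = Z,  H_1 = 0,  H_2 = 0,  H_3 = Z.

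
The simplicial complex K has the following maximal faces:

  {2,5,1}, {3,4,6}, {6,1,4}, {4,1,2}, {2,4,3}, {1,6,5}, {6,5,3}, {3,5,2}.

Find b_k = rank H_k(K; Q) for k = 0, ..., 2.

Fix the vertex order 1 < 2 < 3 < 4 < 5 < 6 and write every simplex with vertices in increasing order. Then dim K = 2 and the simplices of K are:

  0-simplices (6): [1], [2], [3], [4], [5], [6]
  1-simplices (12): [1,2], [1,4], [1,5], [1,6], [2,3], [2,4], [2,5], [3,4], [3,5], [3,6], [4,6], [5,6]
  2-simplices (8): [1,2,4], [1,2,5], [1,4,6], [1,5,6], [2,3,4], [2,3,5], [3,4,6], [3,5,6]

giving chain groups C_0 ≅ Z^6, C_1 ≅ Z^12, C_2 ≅ Z^8.

∂_1: C_1 → C_0 is given by ∂[p,q] = [q] − [p]. For instance
  ∂[1,6] = [6] − [1].
This gives a 6×12 integer matrix of rank 5; reducing to Smith normal form yields diagonal entries (1,1,1,1,1).

Boundary ∂_2: C_2 → C_1 acts by ∂[p,q,r] = [q,r] − [p,r] + [p,q]. For instance
  ∂[1,5,6] = [5,6] − [1,6] + [1,5],
  ∂[1,2,5] = [2,5] − [1,5] + [1,2].
The 12×8 boundary matrix has rank 7 and Smith normal form diag(1,1,1,1,1,1,1).

Computing H_k = (kernel of ∂_k) / (image of ∂_{k+1}):

  H_0: rank C_0 − rank ∂_1 = 6 − 5 = 1, and the invariant factors of ∂_1 are all 1, so H_0 = Z.
  H_1: rank ker ∂_1 − rank ∂_2 = (12 − 5) − 7 = 0, and the invariant factors of ∂_2 are all 1, so H_1 = 0.
  H_2: rank ker ∂_2 − rank ∂_3 = (8 − 7) − 0 = 1, and there is no ∂_3, so H_2 = Z.

Hence the Betti numbers are b_0 = 1, b_1 = 0, b_2 = 1.

b_0 = 1, b_1 = 0, b_2 = 1.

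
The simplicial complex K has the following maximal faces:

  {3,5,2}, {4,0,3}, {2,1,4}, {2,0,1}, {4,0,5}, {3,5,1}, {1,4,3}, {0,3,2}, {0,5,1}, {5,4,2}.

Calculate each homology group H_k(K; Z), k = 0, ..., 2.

Order the vertices as 0 < 1 < 2 < 3 < 4 < 5. Listing each simplex with vertices in this order, K has dimension 2 with simplices:

  0-simplices (6): [0], [1], [2], [3], [4], [5]
  1-simplices (15): [0,1], [0,2], [0,3], [0,4], [0,5], [1,2], [1,3], [1,4], [1,5], [2,3], [2,4], [2,5], [3,4], [3,5], [4,5]
  2-simplices (10): [0,1,2], [0,1,5], [0,2,3], [0,3,4], [0,4,5], [1,2,4], [1,3,4], [1,3,5], [2,3,5], [2,4,5]

so the chain groups are C_0 ≅ Z^6, C_1 ≅ Z^15, C_2 ≅ Z^10.

The boundary map ∂_1: C_1 → C_0 sends each edge [p,q] (with p < q) to q − p. For instance
  ∂[2,3] = [3] − [2].
This gives a 6×15 integer matrix of rank 5; reducing to Smith normal form yields diagonal entries (1,1,1,1,1).

The boundary map ∂_2: C_2 → C_1 maps a triangle to the signed sum of its edges. For instance
  ∂[2,4,5] = [4,5] − [2,5] + [2,4],
  ∂[2,3,5] = [3,5] − [2,5] + [2,3].
The 15×10 boundary matrix has rank 10 and Smith normal form diag(1,1,1,1,1,1,1,1,1,2).

Now H_k = ker ∂_k / im ∂_{k+1}, so:

  H_0: rank C_0 − rank ∂_1 = 6 − 5 = 1, and the invariant factors of ∂_1 are all 1, so H_0 ≅ Z.
  H_1: rank ker ∂_1 − rank ∂_2 = (15 − 5) − 10 = 0, and ∂_2 has invariant factor 2 > 1, so H_1 ≅ Z/2.
  H_2: rank ker ∂_2 − rank ∂_3 = (10 − 10) − 0 = 0, and there is no ∂_3, so H_2 ≅ 0.

H_0 = Z,  H_1 = Z/2,  H_2 = 0.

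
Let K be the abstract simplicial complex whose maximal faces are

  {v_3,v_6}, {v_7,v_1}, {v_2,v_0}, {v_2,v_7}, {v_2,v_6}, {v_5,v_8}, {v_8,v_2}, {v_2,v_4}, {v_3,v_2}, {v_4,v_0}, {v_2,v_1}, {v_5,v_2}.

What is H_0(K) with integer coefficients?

H_0 = Z.

Fix the vertex order v_0 < v_1 < v_2 < v_3 < v_4 < v_5 < v_6 < v_7 < v_8 and write every simplex with vertices in increasing order. Then dim K = 1 and the simplices of K are:

  0-simplices (9): [v_0], [v_1], [v_2], [v_3], [v_4], [v_5], [v_6], [v_7], [v_8]
  1-simplices (12): [v_0,v_2], [v_0,v_4], [v_1,v_2], [v_1,v_7], [v_2,v_3], [v_2,v_4], [v_2,v_5], [v_2,v_6], [v_2,v_7], [v_2,v_8], [v_3,v_6], [v_5,v_8]

Hence C_0 ≅ Z^9, C_1 ≅ Z^12.

The boundary map ∂_1: C_1 → C_0 maps an edge to its endpoints' difference, ∂[p,q] = q − p.
The resulting 9×12 matrix has rank 8, and its Smith normal form has invariant factors (1,1,1,1,1,1,1,1).

Computing H_k = (kernel of ∂_k) / (image of ∂_{k+1}):

  H_0: rank C_0 − rank ∂_1 = 9 − 8 = 1, and the invariant factors of ∂_1 are all 1, so H_0 = Z.

(K is a triangulation of a wedge of 4 circles.)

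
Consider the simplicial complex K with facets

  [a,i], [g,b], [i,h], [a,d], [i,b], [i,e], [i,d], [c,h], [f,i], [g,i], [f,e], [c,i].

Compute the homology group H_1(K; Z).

H_1 = Z^4.

Take the total order a < b < c < d < e < f < g < h < i on the vertex set. Then K (dimension 1) consists of the simplices:

  0-simplices (9): a, b, c, d, e, f, g, h, i
  1-simplices (12): ad, ai, bg, bi, ch, ci, di, ef, ei, fi, gi, hi

giving chain groups C_0 ≅ Z^9, C_1 ≅ Z^12.

Boundary ∂_1: C_1 → C_0 sends each edge [p,q] (with p < q) to q − p. For instance
  ∂ei = i − e.
The resulting 9×12 matrix has rank 8, and its Smith normal form has invariant factors (1,1,1,1,1,1,1,1).

From H_k ≅ ker(∂_k) / im(∂_{k+1}) we obtain:

  H_1: rank ker ∂_1 − rank ∂_2 = (12 − 8) − 0 = 4, and there is no ∂_2, so H_1 ≅ Z^4.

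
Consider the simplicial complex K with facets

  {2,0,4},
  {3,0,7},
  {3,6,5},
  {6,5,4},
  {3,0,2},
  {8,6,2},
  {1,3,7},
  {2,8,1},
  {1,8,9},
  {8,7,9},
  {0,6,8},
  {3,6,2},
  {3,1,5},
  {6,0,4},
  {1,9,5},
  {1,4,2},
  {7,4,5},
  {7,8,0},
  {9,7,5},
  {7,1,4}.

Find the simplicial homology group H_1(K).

H_1 = Z ⊕ Z/2.

Take the total order 0 < 1 < 2 < 3 < 4 < 5 < 6 < 7 < 8 < 9 on the vertex set. Then K (dimension 2) consists of the simplices:

  0-simplices (10): [0], [1], [2], [3], [4], [5], [6], [7], [8], [9]
  1-simplices (30): (30 of them)
  2-simplices (20): (20 of them)

so the chain groups are C_0 ≅ Z^10, C_1 ≅ Z^30, C_2 ≅ Z^20.

∂_1: C_1 → C_0 maps an edge to its endpoints' difference, ∂[p,q] = q − p. For instance
  ∂[6,8] = [8] − [6].
The 10×30 boundary matrix has rank 9 and Smith normal form diag(1,1,1,1,1,1,1,1,1).

∂_2: C_2 → C_1 maps a triangle to the signed sum of its edges. For instance
  ∂[2,6,8] = [6,8] − [2,8] + [2,6],
  ∂[1,5,9] = [5,9] − [1,9] + [1,5].
As a 30×20 matrix over Z this has rank 20, with invariant factors (1,1,1,1,1,1,1,1,1,1,1,1,1,1,1,1,1,1,1,2).

Reading off H_k = ker ∂_k / im ∂_{k+1}:

  H_1: rank ker ∂_1 − rank ∂_2 = (30 − 9) − 20 = 1, and ∂_2 has invariant factor 2 > 1, so H_1 = Z ⊕ Z/2.

(K is a triangulation of the Klein bottle.)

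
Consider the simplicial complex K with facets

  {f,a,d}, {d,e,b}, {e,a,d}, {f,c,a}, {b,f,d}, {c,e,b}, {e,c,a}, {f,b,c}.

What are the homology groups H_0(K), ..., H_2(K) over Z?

H_0 ≅ Z,  H_1 = 0,  H_2 ≅ Z.

Order the vertices as a < b < c < d < e < f. Listing each simplex with vertices in this order, K has dimension 2 with simplices:

  0-simplices (6): a, b, c, d, e, f
  1-simplices (12): ac, ad, ae, af, bc, bd, be, bf, ce, cf, de, df
  2-simplices (8): ace, acf, ade, adf, bce, bcf, bde, bdf

giving chain groups C_0 ≅ Z^6, C_1 ≅ Z^12, C_2 ≅ Z^8.

Boundary ∂_1: C_1 → C_0 maps an edge to its endpoints' difference, ∂[p,q] = q − p.
The resulting 6×12 matrix has rank 5, and its Smith normal form has invariant factors (1,1,1,1,1).

∂_2: C_2 → C_1 maps a triangle to the signed sum of its edges. For instance
  ∂ade = de − ae + ad,
  ∂bdf = df − bf + bd.
The 12×8 boundary matrix has rank 7 and Smith normal form diag(1,1,1,1,1,1,1).

Now H_k = ker ∂_k / im ∂_{k+1}, so:

  H_0: rank C_0 − rank ∂_1 = 6 − 5 = 1, and the invariant factors of ∂_1 are all 1, so H_0 ≅ Z.
  H_1: rank ker ∂_1 − rank ∂_2 = (12 − 5) − 7 = 0, and the invariant factors of ∂_2 are all 1, so H_1 ≅ 0.
  H_2: rank ker ∂_2 − rank ∂_3 = (8 − 7) − 0 = 1, and there is no ∂_3, so H_2 ≅ Z.

(K is a triangulation of the 2-sphere S^2.)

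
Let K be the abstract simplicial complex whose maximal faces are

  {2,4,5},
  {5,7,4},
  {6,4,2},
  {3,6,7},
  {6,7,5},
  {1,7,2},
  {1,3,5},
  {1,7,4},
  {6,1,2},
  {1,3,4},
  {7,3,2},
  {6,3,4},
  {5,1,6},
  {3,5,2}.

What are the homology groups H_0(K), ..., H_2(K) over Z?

K has 7 vertices, 21 edges, 14 triangles.
rank ∂_0 = 0, rank ∂_1 = 6 ⇒ b_0 = 7 − 0 − 6 = 1; all invariant factors of ∂_1 are 1 so no torsion. So H_0 ≅ Z.
rank ∂_1 = 6, rank ∂_2 = 13 ⇒ b_1 = 21 − 6 − 13 = 2; all invariant factors of ∂_2 are 1 so no torsion. So H_1 ≅ Z^2.
rank ∂_2 = 13, rank ∂_3 = 0 ⇒ b_2 = 14 − 13 − 0 = 1. So H_2 ≅ Z.

H_0 = Z,  H_1 = Z^2,  H_2 = Z.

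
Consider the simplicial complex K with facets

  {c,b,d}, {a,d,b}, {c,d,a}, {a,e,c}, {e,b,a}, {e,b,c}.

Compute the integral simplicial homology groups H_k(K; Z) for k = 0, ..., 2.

H_0 = Z,  H_1 = 0,  H_2 = Z.

K has 5 vertices, 9 edges, 6 triangles.
rank ∂_0 = 0, rank ∂_1 = 4 ⇒ b_0 = 5 − 0 − 4 = 1; all invariant factors of ∂_1 are 1 so no torsion. So H_0 ≅ Z.
rank ∂_1 = 4, rank ∂_2 = 5 ⇒ b_1 = 9 − 4 − 5 = 0; all invariant factors of ∂_2 are 1 so no torsion. So H_1 ≅ 0.
rank ∂_2 = 5, rank ∂_3 = 0 ⇒ b_2 = 6 − 5 − 0 = 1. So H_2 ≅ Z.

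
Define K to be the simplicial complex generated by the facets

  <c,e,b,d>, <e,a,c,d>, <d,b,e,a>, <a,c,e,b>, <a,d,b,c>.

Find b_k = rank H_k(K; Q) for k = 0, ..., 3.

Fix the vertex order a < b < c < d < e and write every simplex with vertices in increasing order. Then dim K = 3 and the simplices of K are:

  0-simplices (5): a, b, c, d, e
  1-simplices (10): ab, ac, ad, ae, bc, bd, be, cd, ce, de
  2-simplices (10): abc, abd, abe, acd, ace, ade, bcd, bce, bde, cde
  3-simplices (5): abcd, abce, abde, acde, bcde

giving chain groups C_0 ≅ Z^5, C_1 ≅ Z^10, C_2 ≅ Z^10, C_3 ≅ Z^5.

The boundary map ∂_1: C_1 → C_0 sends each edge [p,q] (with p < q) to q − p. For instance
  ∂ce = e − c.
The 5×10 boundary matrix has rank 4 and Smith normal form diag(1,1,1,1).

Boundary ∂_2: C_2 → C_1 maps a triangle to the signed sum of its edges. For instance
  ∂bcd = cd − bd + bc,
  ∂bde = de − be + bd.
The 10×10 boundary matrix has rank 6 and Smith normal form diag(1,1,1,1,1,1).

The boundary map ∂_3: C_3 → C_2 sends each 3-simplex σ to the alternating sum Σ_i (−1)^i (σ with its i-th vertex removed). For instance
  ∂abde = bde − ade + abe − abd,
  ∂acde = cde − ade + ace − acd.
The resulting 10×5 matrix has rank 4, and its Smith normal form has invariant factors (1,1,1,1).

Reading off H_k = ker ∂_k / im ∂_{k+1}:

  H_0: rank C_0 − rank ∂_1 = 5 − 4 = 1, and the invariant factors of ∂_1 are all 1, so H_0 ≅ Z.
  H_1: rank ker ∂_1 − rank ∂_2 = (10 − 4) − 6 = 0, and the invariant factors of ∂_2 are all 1, so H_1 ≅ 0.
  H_2: rank ker ∂_2 − rank ∂_3 = (10 − 6) − 4 = 0, and the invariant factors of ∂_3 are all 1, so H_2 ≅ 0.
  H_3: rank ker ∂_3 − rank ∂_4 = (5 − 4) − 0 = 1, and there is no ∂_4, so H_3 ≅ Z.

Hence the Betti numbers are b_0 = 1, b_1 = 0, b_2 = 0, b_3 = 1.

b_0 = 1, b_1 = 0, b_2 = 0, b_3 = 1.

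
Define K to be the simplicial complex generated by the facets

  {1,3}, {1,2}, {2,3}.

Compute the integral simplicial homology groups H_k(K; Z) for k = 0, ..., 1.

Take the total order 1 < 2 < 3 on the vertex set. Then K (dimension 1) consists of the simplices:

  0-simplices (3): [1], [2], [3]
  1-simplices (3): [1,2], [1,3], [2,3]

giving chain groups C_0 ≅ Z^3, C_1 ≅ Z^3.

The boundary map ∂_1: C_1 → C_0 maps an edge to its endpoints' difference, ∂[p,q] = q − p. For instance
  ∂[2,3] = [3] − [2].
The resulting 3×3 matrix has rank 2, and its Smith normal form has invariant factors (1,1).

Reading off H_k = ker ∂_k / im ∂_{k+1}:

  H_0: rank C_0 − rank ∂_1 = 3 − 2 = 1, and the invariant factors of ∂_1 are all 1, so H_0 = Z.
  H_1: rank ker ∂_1 − rank ∂_2 = (3 − 2) − 0 = 1, and there is no ∂_2, so H_1 = Z.

(K is a triangulation of the circle S^1.)

H_0 ≅ Z,  H_1 ≅ Z.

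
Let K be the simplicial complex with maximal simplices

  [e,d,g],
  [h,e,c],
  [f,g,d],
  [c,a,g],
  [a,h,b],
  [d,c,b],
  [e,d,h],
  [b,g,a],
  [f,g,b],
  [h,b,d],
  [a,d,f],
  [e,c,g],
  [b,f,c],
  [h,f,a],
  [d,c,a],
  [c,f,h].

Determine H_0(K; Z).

H_0 ≅ Z.

Fix the vertex order a < b < c < d < e < f < g < h and write every simplex with vertices in increasing order. Then dim K = 2 and the simplices of K are:

  0-simplices (8): a, b, c, d, e, f, g, h
  1-simplices (24): ab, ac, ad, af, ag, ah, bc, bd, bf, bg, bh, cd, ce, cf, cg, ch, de, df, dg, dh, eg, eh, fg, fh
  2-simplices (16): abg, abh, acd, acg, adf, afh, bcd, bcf, bdh, bfg, ceg, ceh, cfh, deg, deh, dfg

so the chain groups are C_0 ≅ Z^8, C_1 ≅ Z^24, C_2 ≅ Z^16.

∂_1: C_1 → C_0 sends each edge [p,q] (with p < q) to q − p. For instance
  ∂af = f − a.
The 8×24 boundary matrix has rank 7 and Smith normal form diag(1,1,1,1,1,1,1).

The boundary map ∂_2: C_2 → C_1 acts by ∂[p,q,r] = [q,r] − [p,r] + [p,q]. For instance
  ∂bdh = dh − bh + bd,
  ∂abg = bg − ag + ab.
This gives a 24×16 integer matrix of rank 15; reducing to Smith normal form yields diagonal entries (1,1,1,1,1,1,1,1,1,1,1,1,1,1,1).

Computing H_k = (kernel of ∂_k) / (image of ∂_{k+1}):

  H_0: rank C_0 − rank ∂_1 = 8 − 7 = 1, and the invariant factors of ∂_1 are all 1, so H_0 ≅ Z.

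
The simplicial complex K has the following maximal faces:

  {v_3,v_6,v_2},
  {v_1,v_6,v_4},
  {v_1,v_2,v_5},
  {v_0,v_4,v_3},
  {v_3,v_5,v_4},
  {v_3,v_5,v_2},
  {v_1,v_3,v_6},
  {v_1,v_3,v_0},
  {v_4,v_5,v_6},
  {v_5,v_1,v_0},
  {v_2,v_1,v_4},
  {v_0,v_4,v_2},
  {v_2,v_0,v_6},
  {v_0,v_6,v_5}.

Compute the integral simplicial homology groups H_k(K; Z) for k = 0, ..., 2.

H_0 ≅ Z,  H_1 ≅ Z^2,  H_2 ≅ Z.

We work with the vertex ordering v_0 < v_1 < v_2 < v_3 < v_4 < v_5 < v_6. The simplices of K, each written with vertices in increasing order, are:

  0-simplices (7): [v_0], [v_1], [v_2], [v_3], [v_4], [v_5], [v_6]
  1-simplices (21): (21 of them)
  2-simplices (14): (14 of them)

giving chain groups C_0 ≅ Z^7, C_1 ≅ Z^21, C_2 ≅ Z^14.

Boundary ∂_1: C_1 → C_0 is given by ∂[p,q] = [q] − [p].
The resulting 7×21 matrix has rank 6, and its Smith normal form has invariant factors (1,1,1,1,1,1).

∂_2: C_2 → C_1 acts by ∂[p,q,r] = [q,r] − [p,r] + [p,q]. For instance
  ∂[v_2,v_3,v_5] = [v_3,v_5] − [v_2,v_5] + [v_2,v_3],
  ∂[v_0,v_2,v_4] = [v_2,v_4] − [v_0,v_4] + [v_0,v_2].
As a 21×14 matrix over Z this has rank 13, with invariant factors (1,1,1,1,1,1,1,1,1,1,1,1,1).

Computing H_k = (kernel of ∂_k) / (image of ∂_{k+1}):

  H_0: rank C_0 − rank ∂_1 = 7 − 6 = 1, and the invariant factors of ∂_1 are all 1, so H_0 = Z.
  H_1: rank ker ∂_1 − rank ∂_2 = (21 − 6) − 13 = 2, and the invariant factors of ∂_2 are all 1, so H_1 = Z^2.
  H_2: rank ker ∂_2 − rank ∂_3 = (14 − 13) − 0 = 1, and there is no ∂_3, so H_2 = Z.

(K is a triangulation of the torus T^2.)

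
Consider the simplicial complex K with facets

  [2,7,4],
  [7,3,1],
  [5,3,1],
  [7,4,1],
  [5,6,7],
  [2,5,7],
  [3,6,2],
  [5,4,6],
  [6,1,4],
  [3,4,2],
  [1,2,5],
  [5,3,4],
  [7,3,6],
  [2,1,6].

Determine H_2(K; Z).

K has 7 vertices, 21 edges, 14 triangles.
rank ∂_2 = 13, rank ∂_3 = 0 ⇒ b_2 = 14 − 13 − 0 = 1. So H_2 ≅ Z.

H_2 = Z.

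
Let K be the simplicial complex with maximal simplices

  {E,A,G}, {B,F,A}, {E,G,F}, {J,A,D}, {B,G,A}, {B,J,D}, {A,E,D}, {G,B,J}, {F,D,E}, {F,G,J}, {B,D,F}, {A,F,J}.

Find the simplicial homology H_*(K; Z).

We work with the vertex ordering A < B < D < E < F < G < J. The simplices of K, each written with vertices in increasing order, are:

  0-simplices (7): A, B, D, E, F, G, J
  1-simplices (18): AB, AD, AE, AF, AG, AJ, BD, BF, BG, BJ, DE, DF, DJ, EF, EG, FG, FJ, GJ
  2-simplices (12): ABF, ABG, ADE, ADJ, AEG, AFJ, BDF, BDJ, BGJ, DEF, EFG, FGJ

giving chain groups C_0 ≅ Z^7, C_1 ≅ Z^18, C_2 ≅ Z^12.

Boundary ∂_1: C_1 → C_0 is given by ∂[p,q] = [q] − [p].
The resulting 7×18 matrix has rank 6, and its Smith normal form has invariant factors (1,1,1,1,1,1).

∂_2: C_2 → C_1 sends each 2-simplex [p,q,r] to [q,r] − [p,r] + [p,q]. For instance
  ∂DEF = EF − DF + DE,
  ∂FGJ = GJ − FJ + FG.
The resulting 18×12 matrix has rank 12, and its Smith normal form has invariant factors (1,1,1,1,1,1,1,1,1,1,1,2).

Reading off H_k = ker ∂_k / im ∂_{k+1}:

  H_0: rank C_0 − rank ∂_1 = 7 − 6 = 1, and the invariant factors of ∂_1 are all 1, so H_0 = Z.
  H_1: rank ker ∂_1 − rank ∂_2 = (18 − 6) − 12 = 0, and ∂_2 has invariant factor 2 > 1, so H_1 = Z_2.
  H_2: rank ker ∂_2 − rank ∂_3 = (12 − 12) − 0 = 0, and there is no ∂_3, so H_2 = 0.

H_0 ≅ Z,  H_1 ≅ Z_2,  H_2 = 0.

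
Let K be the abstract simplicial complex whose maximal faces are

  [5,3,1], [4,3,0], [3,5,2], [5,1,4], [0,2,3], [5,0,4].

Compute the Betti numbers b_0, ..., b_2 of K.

b_0 = 1, b_1 = 1, b_2 = 0.

Take the total order 0 < 1 < 2 < 3 < 4 < 5 on the vertex set. Then K (dimension 2) consists of the simplices:

  0-simplices (6): [0], [1], [2], [3], [4], [5]
  1-simplices (12): [0,2], [0,3], [0,4], [0,5], [1,3], [1,4], [1,5], [2,3], [2,5], [3,4], [3,5], [4,5]
  2-simplices (6): [0,2,3], [0,3,4], [0,4,5], [1,3,5], [1,4,5], [2,3,5]

Hence C_0 ≅ Z^6, C_1 ≅ Z^12, C_2 ≅ Z^6.

The boundary map ∂_1: C_1 → C_0 maps an edge to its endpoints' difference, ∂[p,q] = q − p. For instance
  ∂[2,3] = [3] − [2].
This gives a 6×12 integer matrix of rank 5; reducing to Smith normal form yields diagonal entries (1,1,1,1,1).

Boundary ∂_2: C_2 → C_1 sends each 2-simplex [p,q,r] to [q,r] − [p,r] + [p,q]. For instance
  ∂[1,4,5] = [4,5] − [1,5] + [1,4],
  ∂[2,3,5] = [3,5] − [2,5] + [2,3].
The 12×6 boundary matrix has rank 6 and Smith normal form diag(1,1,1,1,1,1).

Reading off H_k = ker ∂_k / im ∂_{k+1}:

  H_0: rank C_0 − rank ∂_1 = 6 − 5 = 1, and the invariant factors of ∂_1 are all 1, so H_0 = Z.
  H_1: rank ker ∂_1 − rank ∂_2 = (12 − 5) − 6 = 1, and the invariant factors of ∂_2 are all 1, so H_1 = Z.
  H_2: rank ker ∂_2 − rank ∂_3 = (6 − 6) − 0 = 0, and there is no ∂_3, so H_2 = 0.

Hence the Betti numbers are b_0 = 1, b_1 = 1, b_2 = 0.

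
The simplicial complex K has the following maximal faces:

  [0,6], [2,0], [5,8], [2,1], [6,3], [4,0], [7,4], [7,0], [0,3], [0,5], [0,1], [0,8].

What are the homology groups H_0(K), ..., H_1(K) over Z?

H_0 ≅ Z,  H_1 ≅ Z^4.

Fix the vertex order 0 < 1 < 2 < 3 < 4 < 5 < 6 < 7 < 8 and write every simplex with vertices in increasing order. Then dim K = 1 and the simplices of K are:

  0-simplices (9): [0], [1], [2], [3], [4], [5], [6], [7], [8]
  1-simplices (12): [0,1], [0,2], [0,3], [0,4], [0,5], [0,6], [0,7], [0,8], [1,2], [3,6], [4,7], [5,8]

Hence C_0 ≅ Z^9, C_1 ≅ Z^12.

∂_1: C_1 → C_0 is given by ∂[p,q] = [q] − [p]. For instance
  ∂[5,8] = [8] − [5].
As a 9×12 matrix over Z this has rank 8, with invariant factors (1,1,1,1,1,1,1,1).

Now H_k = ker ∂_k / im ∂_{k+1}, so:

  H_0: rank C_0 − rank ∂_1 = 9 − 8 = 1, and the invariant factors of ∂_1 are all 1, so H_0 = Z.
  H_1: rank ker ∂_1 − rank ∂_2 = (12 − 8) − 0 = 4, and there is no ∂_2, so H_1 = Z^4.

As a check, the Euler characteristic is 9 − 12 = -3, which agrees with 1 − 4 = -3.
(K is a triangulation of a wedge of 4 circles.)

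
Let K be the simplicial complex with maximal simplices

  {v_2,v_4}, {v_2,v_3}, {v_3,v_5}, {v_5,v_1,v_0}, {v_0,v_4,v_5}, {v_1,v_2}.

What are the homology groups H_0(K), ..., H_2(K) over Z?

We work with the vertex ordering v_0 < v_1 < v_2 < v_3 < v_4 < v_5. The simplices of K, each written with vertices in increasing order, are:

  0-simplices (6): [v_0], [v_1], [v_2], [v_3], [v_4], [v_5]
  1-simplices (9): [v_0,v_1], [v_0,v_4], [v_0,v_5], [v_1,v_2], [v_1,v_5], [v_2,v_3], [v_2,v_4], [v_3,v_5], [v_4,v_5]
  2-simplices (2): [v_0,v_1,v_5], [v_0,v_4,v_5]

so the chain groups are C_0 ≅ Z^6, C_1 ≅ Z^9, C_2 ≅ Z^2.

The boundary map ∂_1: C_1 → C_0 is given by ∂[p,q] = [q] − [p].
As a 6×9 matrix over Z this has rank 5, with invariant factors (1,1,1,1,1).

The boundary map ∂_2: C_2 → C_1 maps a triangle to the signed sum of its edges. For instance
  ∂[v_0,v_1,v_5] = [v_1,v_5] − [v_0,v_5] + [v_0,v_1],
  ∂[v_0,v_4,v_5] = [v_4,v_5] − [v_0,v_5] + [v_0,v_4].
As a 9×2 matrix over Z this has rank 2, with invariant factors (1,1).

From H_k ≅ ker(∂_k) / im(∂_{k+1}) we obtain:

  H_0: rank C_0 − rank ∂_1 = 6 − 5 = 1, and the invariant factors of ∂_1 are all 1, so H_0 ≅ Z.
  H_1: rank ker ∂_1 − rank ∂_2 = (9 − 5) − 2 = 2, and the invariant factors of ∂_2 are all 1, so H_1 ≅ Z^2.
  H_2: rank ker ∂_2 − rank ∂_3 = (2 − 2) − 0 = 0, and there is no ∂_3, so H_2 ≅ 0.

H_0 ≅ Z,  H_1 ≅ Z^2,  H_2 = 0.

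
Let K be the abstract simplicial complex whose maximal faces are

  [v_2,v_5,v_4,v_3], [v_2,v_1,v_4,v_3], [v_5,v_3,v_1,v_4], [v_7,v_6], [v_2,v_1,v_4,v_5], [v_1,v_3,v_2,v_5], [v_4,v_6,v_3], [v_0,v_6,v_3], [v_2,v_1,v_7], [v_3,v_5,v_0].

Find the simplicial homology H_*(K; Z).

We work with the vertex ordering v_0 < v_1 < v_2 < v_3 < v_4 < v_5 < v_6 < v_7. The simplices of K, each written with vertices in increasing order, are:

  0-simplices (8): [v_0], [v_1], [v_2], [v_3], [v_4], [v_5], [v_6], [v_7]
  1-simplices (18): (18 of them)
  2-simplices (14): (14 of them)
  3-simplices (5): [v_1,v_2,v_3,v_4], [v_1,v_2,v_3,v_5], [v_1,v_2,v_4,v_5], [v_1,v_3,v_4,v_5], [v_2,v_3,v_4,v_5]

giving chain groups C_0 ≅ Z^8, C_1 ≅ Z^18, C_2 ≅ Z^14, C_3 ≅ Z^5.

The boundary map ∂_1: C_1 → C_0 maps an edge to its endpoints' difference, ∂[p,q] = q − p. For instance
  ∂[v_2,v_7] = [v_7] − [v_2].
This gives a 8×18 integer matrix of rank 7; reducing to Smith normal form yields diagonal entries (1,1,1,1,1,1,1).

Boundary ∂_2: C_2 → C_1 maps a triangle to the signed sum of its edges. For instance
  ∂[v_1,v_2,v_4] = [v_2,v_4] − [v_1,v_4] + [v_1,v_2],
  ∂[v_2,v_4,v_5] = [v_4,v_5] − [v_2,v_5] + [v_2,v_4].
As a 18×14 matrix over Z this has rank 10, with invariant factors (1,1,1,1,1,1,1,1,1,1).

∂_3: C_3 → C_2 sends each 3-simplex σ to the alternating sum Σ_i (−1)^i (σ with its i-th vertex removed). For instance
  ∂[v_1,v_2,v_4,v_5] = [v_2,v_4,v_5] − [v_1,v_4,v_5] + [v_1,v_2,v_5] − [v_1,v_2,v_4],
  ∂[v_2,v_3,v_4,v_5] = [v_3,v_4,v_5] − [v_2,v_4,v_5] + [v_2,v_3,v_5] − [v_2,v_3,v_4].
As a 14×5 matrix over Z this has rank 4, with invariant factors (1,1,1,1).

Computing H_k = (kernel of ∂_k) / (image of ∂_{k+1}):

  H_0: rank C_0 − rank ∂_1 = 8 − 7 = 1, and the invariant factors of ∂_1 are all 1, so H_0 ≅ Z.
  H_1: rank ker ∂_1 − rank ∂_2 = (18 − 7) − 10 = 1, and the invariant factors of ∂_2 are all 1, so H_1 ≅ Z.
  H_2: rank ker ∂_2 − rank ∂_3 = (14 − 10) − 4 = 0, and the invariant factors of ∂_3 are all 1, so H_2 ≅ 0.
  H_3: rank ker ∂_3 − rank ∂_4 = (5 − 4) − 0 = 1, and there is no ∂_4, so H_3 ≅ Z.

H_0 = Z,  H_1 = Z,  H_2 = 0,  H_3 = Z.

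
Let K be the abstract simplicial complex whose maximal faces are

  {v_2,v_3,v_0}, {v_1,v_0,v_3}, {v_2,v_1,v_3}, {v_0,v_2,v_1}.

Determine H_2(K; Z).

H_2 = Z.

Fix the vertex order v_0 < v_1 < v_2 < v_3 and write every simplex with vertices in increasing order. Then dim K = 2 and the simplices of K are:

  0-simplices (4): [v_0], [v_1], [v_2], [v_3]
  1-simplices (6): [v_0,v_1], [v_0,v_2], [v_0,v_3], [v_1,v_2], [v_1,v_3], [v_2,v_3]
  2-simplices (4): [v_0,v_1,v_2], [v_0,v_1,v_3], [v_0,v_2,v_3], [v_1,v_2,v_3]

giving chain groups C_0 ≅ Z^4, C_1 ≅ Z^6, C_2 ≅ Z^4.

Boundary ∂_1: C_1 → C_0 is given by ∂[p,q] = [q] − [p]. For instance
  ∂[v_0,v_2] = [v_2] − [v_0].
As a 4×6 matrix over Z this has rank 3, with invariant factors (1,1,1).

Boundary ∂_2: C_2 → C_1 acts by ∂[p,q,r] = [q,r] − [p,r] + [p,q]. For instance
  ∂[v_0,v_1,v_2] = [v_1,v_2] − [v_0,v_2] + [v_0,v_1],
  ∂[v_1,v_2,v_3] = [v_2,v_3] − [v_1,v_3] + [v_1,v_2].
As a 6×4 matrix over Z this has rank 3, with invariant factors (1,1,1).

From H_k ≅ ker(∂_k) / im(∂_{k+1}) we obtain:

  H_2: rank ker ∂_2 − rank ∂_3 = (4 − 3) − 0 = 1, and there is no ∂_3, so H_2 ≅ Z.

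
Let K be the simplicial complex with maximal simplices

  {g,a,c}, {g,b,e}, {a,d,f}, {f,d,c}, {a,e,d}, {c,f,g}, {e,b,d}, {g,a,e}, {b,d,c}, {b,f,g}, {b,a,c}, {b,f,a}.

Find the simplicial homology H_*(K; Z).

Take the total order a < b < c < d < e < f < g on the vertex set. Then K (dimension 2) consists of the simplices:

  0-simplices (7): a, b, c, d, e, f, g
  1-simplices (18): ab, ac, ad, ae, af, ag, bc, bd, be, bf, bg, cd, cf, cg, de, df, eg, fg
  2-simplices (12): abc, abf, acg, ade, adf, aeg, bcd, bde, beg, bfg, cdf, cfg

so the chain groups are C_0 ≅ Z^7, C_1 ≅ Z^18, C_2 ≅ Z^12.

The boundary map ∂_1: C_1 → C_0 is given by ∂[p,q] = [q] − [p]. For instance
  ∂ac = c − a.
As a 7×18 matrix over Z this has rank 6, with invariant factors (1,1,1,1,1,1).

Boundary ∂_2: C_2 → C_1 maps a triangle to the signed sum of its edges. For instance
  ∂acg = cg − ag + ac,
  ∂adf = df − af + ad.
This gives a 18×12 integer matrix of rank 12; reducing to Smith normal form yields diagonal entries (1,1,1,1,1,1,1,1,1,1,1,2).

Computing H_k = (kernel of ∂_k) / (image of ∂_{k+1}):

  H_0: rank C_0 − rank ∂_1 = 7 − 6 = 1, and the invariant factors of ∂_1 are all 1, so H_0 = Z.
  H_1: rank ker ∂_1 − rank ∂_2 = (18 − 6) − 12 = 0, and ∂_2 has invariant factor 2 > 1, so H_1 = Z/2Z.
  H_2: rank ker ∂_2 − rank ∂_3 = (12 − 12) − 0 = 0, and there is no ∂_3, so H_2 = 0.

H_0 ≅ Z,  H_1 ≅ Z/2Z,  H_2 = 0.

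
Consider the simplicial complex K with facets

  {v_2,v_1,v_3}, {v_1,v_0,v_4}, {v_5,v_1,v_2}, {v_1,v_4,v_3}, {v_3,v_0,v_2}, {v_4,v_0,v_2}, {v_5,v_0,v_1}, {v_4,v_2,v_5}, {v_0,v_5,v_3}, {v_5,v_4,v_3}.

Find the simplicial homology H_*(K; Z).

H_0 = Z,  H_1 = Z/2,  H_2 = 0.

We work with the vertex ordering v_0 < v_1 < v_2 < v_3 < v_4 < v_5. The simplices of K, each written with vertices in increasing order, are:

  0-simplices (6): [v_0], [v_1], [v_2], [v_3], [v_4], [v_5]
  1-simplices (15): (15 of them)
  2-simplices (10): [v_0,v_1,v_4], [v_0,v_1,v_5], [v_0,v_2,v_3], [v_0,v_2,v_4], [v_0,v_3,v_5], [v_1,v_2,v_3], [v_1,v_2,v_5], [v_1,v_3,v_4], [v_2,v_4,v_5], [v_3,v_4,v_5]

Hence C_0 ≅ Z^6, C_1 ≅ Z^15, C_2 ≅ Z^10.

The boundary map ∂_1: C_1 → C_0 maps an edge to its endpoints' difference, ∂[p,q] = q − p. For instance
  ∂[v_0,v_4] = [v_4] − [v_0].
As a 6×15 matrix over Z this has rank 5, with invariant factors (1,1,1,1,1).

∂_2: C_2 → C_1 acts by ∂[p,q,r] = [q,r] − [p,r] + [p,q]. For instance
  ∂[v_0,v_1,v_4] = [v_1,v_4] − [v_0,v_4] + [v_0,v_1],
  ∂[v_0,v_1,v_5] = [v_1,v_5] − [v_0,v_5] + [v_0,v_1].
The 15×10 boundary matrix has rank 10 and Smith normal form diag(1,1,1,1,1,1,1,1,1,2).

Reading off H_k = ker ∂_k / im ∂_{k+1}:

  H_0: rank C_0 − rank ∂_1 = 6 − 5 = 1, and the invariant factors of ∂_1 are all 1, so H_0 = Z.
  H_1: rank ker ∂_1 − rank ∂_2 = (15 − 5) − 10 = 0, and ∂_2 has invariant factor 2 > 1, so H_1 = Z/2.
  H_2: rank ker ∂_2 − rank ∂_3 = (10 − 10) − 0 = 0, and there is no ∂_3, so H_2 = 0.

As a check, the Euler characteristic is 6 − 15 + 10 = 1, which agrees with 1 − 0 + 0 = 1.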